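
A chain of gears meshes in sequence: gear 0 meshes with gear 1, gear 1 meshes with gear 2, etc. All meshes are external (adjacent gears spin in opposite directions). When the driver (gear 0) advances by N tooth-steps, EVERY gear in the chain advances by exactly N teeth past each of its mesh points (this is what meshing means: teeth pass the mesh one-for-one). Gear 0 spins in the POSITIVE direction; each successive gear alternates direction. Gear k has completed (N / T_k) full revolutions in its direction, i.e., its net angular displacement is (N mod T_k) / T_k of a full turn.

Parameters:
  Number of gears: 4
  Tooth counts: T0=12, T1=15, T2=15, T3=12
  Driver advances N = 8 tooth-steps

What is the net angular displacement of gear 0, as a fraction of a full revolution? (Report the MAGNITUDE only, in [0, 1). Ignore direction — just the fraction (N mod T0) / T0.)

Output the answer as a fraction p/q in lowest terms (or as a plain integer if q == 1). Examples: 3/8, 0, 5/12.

Chain of 4 gears, tooth counts: [12, 15, 15, 12]
  gear 0: T0=12, direction=positive, advance = 8 mod 12 = 8 teeth = 8/12 turn
  gear 1: T1=15, direction=negative, advance = 8 mod 15 = 8 teeth = 8/15 turn
  gear 2: T2=15, direction=positive, advance = 8 mod 15 = 8 teeth = 8/15 turn
  gear 3: T3=12, direction=negative, advance = 8 mod 12 = 8 teeth = 8/12 turn
Gear 0: 8 mod 12 = 8
Fraction = 8 / 12 = 2/3 (gcd(8,12)=4) = 2/3

Answer: 2/3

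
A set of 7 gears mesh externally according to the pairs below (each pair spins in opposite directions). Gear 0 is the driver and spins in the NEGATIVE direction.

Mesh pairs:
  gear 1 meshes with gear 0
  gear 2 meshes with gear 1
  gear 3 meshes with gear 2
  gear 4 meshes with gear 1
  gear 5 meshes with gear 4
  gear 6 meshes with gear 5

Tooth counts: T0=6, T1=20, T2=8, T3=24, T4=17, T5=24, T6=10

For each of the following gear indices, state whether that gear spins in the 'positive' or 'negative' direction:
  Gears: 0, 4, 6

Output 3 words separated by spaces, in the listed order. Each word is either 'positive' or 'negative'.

Gear 0 (driver): negative (depth 0)
  gear 1: meshes with gear 0 -> depth 1 -> positive (opposite of gear 0)
  gear 2: meshes with gear 1 -> depth 2 -> negative (opposite of gear 1)
  gear 3: meshes with gear 2 -> depth 3 -> positive (opposite of gear 2)
  gear 4: meshes with gear 1 -> depth 2 -> negative (opposite of gear 1)
  gear 5: meshes with gear 4 -> depth 3 -> positive (opposite of gear 4)
  gear 6: meshes with gear 5 -> depth 4 -> negative (opposite of gear 5)
Queried indices 0, 4, 6 -> negative, negative, negative

Answer: negative negative negative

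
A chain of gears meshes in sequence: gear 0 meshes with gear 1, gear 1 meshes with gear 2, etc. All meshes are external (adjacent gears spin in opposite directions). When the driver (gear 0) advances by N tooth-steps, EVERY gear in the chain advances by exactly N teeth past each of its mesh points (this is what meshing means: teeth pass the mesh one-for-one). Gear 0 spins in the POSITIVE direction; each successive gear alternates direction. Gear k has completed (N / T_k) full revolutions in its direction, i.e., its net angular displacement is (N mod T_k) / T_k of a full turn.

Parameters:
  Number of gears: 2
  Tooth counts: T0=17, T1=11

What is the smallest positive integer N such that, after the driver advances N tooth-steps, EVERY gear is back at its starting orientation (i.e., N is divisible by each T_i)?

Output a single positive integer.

Answer: 187

Derivation:
Gear k returns to start when N is a multiple of T_k.
All gears at start simultaneously when N is a common multiple of [17, 11]; the smallest such N is lcm(17, 11).
Start: lcm = T0 = 17
Fold in T1=11: gcd(17, 11) = 1; lcm(17, 11) = 17 * 11 / 1 = 187 / 1 = 187
Full cycle length = 187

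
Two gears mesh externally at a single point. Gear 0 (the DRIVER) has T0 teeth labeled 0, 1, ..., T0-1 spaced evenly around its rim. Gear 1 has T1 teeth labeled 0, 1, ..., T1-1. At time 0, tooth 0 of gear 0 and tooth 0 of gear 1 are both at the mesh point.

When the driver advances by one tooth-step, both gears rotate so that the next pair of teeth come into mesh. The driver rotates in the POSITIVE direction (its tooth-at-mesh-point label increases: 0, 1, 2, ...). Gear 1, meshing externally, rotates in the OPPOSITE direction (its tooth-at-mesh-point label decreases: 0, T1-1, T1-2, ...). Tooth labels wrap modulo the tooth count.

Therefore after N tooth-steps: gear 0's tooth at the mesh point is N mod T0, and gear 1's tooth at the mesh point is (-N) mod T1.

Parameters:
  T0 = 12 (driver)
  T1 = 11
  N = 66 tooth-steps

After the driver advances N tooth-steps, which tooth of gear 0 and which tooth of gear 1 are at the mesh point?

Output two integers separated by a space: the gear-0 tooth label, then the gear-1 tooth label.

Gear 0 (driver, T0=12): tooth at mesh = N mod T0
  66 = 5 * 12 + 6, so 66 mod 12 = 6
  gear 0 tooth = 6
Gear 1 (driven, T1=11): tooth at mesh = (-N) mod T1
  66 = 6 * 11 + 0, so 66 mod 11 = 0
  (-66) mod 11 = 0
Mesh after 66 steps: gear-0 tooth 6 meets gear-1 tooth 0

Answer: 6 0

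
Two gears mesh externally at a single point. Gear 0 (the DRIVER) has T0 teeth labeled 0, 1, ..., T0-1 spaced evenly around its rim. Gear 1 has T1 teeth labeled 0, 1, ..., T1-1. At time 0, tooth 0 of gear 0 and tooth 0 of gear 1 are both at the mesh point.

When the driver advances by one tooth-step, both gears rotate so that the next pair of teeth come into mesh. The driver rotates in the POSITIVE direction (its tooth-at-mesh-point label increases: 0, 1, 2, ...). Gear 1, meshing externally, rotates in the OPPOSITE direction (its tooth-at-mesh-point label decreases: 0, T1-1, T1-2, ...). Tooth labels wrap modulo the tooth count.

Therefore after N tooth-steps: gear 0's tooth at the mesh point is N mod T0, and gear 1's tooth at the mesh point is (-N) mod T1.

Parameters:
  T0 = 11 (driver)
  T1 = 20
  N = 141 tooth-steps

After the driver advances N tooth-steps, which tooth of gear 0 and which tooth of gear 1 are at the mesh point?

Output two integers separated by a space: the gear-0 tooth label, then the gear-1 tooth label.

Gear 0 (driver, T0=11): tooth at mesh = N mod T0
  141 = 12 * 11 + 9, so 141 mod 11 = 9
  gear 0 tooth = 9
Gear 1 (driven, T1=20): tooth at mesh = (-N) mod T1
  141 = 7 * 20 + 1, so 141 mod 20 = 1
  (-141) mod 20 = (-1) mod 20 = 20 - 1 = 19
Mesh after 141 steps: gear-0 tooth 9 meets gear-1 tooth 19

Answer: 9 19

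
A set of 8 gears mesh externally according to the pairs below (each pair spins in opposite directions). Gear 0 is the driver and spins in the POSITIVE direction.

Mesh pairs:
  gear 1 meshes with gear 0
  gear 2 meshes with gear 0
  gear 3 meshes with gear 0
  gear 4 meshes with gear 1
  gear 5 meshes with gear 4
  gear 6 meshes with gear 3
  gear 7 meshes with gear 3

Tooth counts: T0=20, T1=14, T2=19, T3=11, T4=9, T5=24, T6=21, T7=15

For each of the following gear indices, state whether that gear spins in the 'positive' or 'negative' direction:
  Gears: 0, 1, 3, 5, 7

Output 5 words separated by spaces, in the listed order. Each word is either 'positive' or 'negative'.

Gear 0 (driver): positive (depth 0)
  gear 1: meshes with gear 0 -> depth 1 -> negative (opposite of gear 0)
  gear 2: meshes with gear 0 -> depth 1 -> negative (opposite of gear 0)
  gear 3: meshes with gear 0 -> depth 1 -> negative (opposite of gear 0)
  gear 4: meshes with gear 1 -> depth 2 -> positive (opposite of gear 1)
  gear 5: meshes with gear 4 -> depth 3 -> negative (opposite of gear 4)
  gear 6: meshes with gear 3 -> depth 2 -> positive (opposite of gear 3)
  gear 7: meshes with gear 3 -> depth 2 -> positive (opposite of gear 3)
Queried indices 0, 1, 3, 5, 7 -> positive, negative, negative, negative, positive

Answer: positive negative negative negative positive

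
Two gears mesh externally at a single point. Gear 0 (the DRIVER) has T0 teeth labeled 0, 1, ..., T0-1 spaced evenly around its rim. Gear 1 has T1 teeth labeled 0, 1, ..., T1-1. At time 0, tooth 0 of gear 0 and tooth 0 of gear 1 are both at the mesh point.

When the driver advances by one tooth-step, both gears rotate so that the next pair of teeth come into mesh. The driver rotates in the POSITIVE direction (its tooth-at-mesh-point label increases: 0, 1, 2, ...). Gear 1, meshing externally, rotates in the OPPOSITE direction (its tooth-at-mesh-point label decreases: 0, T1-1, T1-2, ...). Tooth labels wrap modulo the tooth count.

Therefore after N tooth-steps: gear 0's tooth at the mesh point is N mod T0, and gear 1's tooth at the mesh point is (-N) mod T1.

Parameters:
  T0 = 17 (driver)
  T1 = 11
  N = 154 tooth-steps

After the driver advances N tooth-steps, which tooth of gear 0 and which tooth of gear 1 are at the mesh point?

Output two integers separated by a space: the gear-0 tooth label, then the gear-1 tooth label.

Answer: 1 0

Derivation:
Gear 0 (driver, T0=17): tooth at mesh = N mod T0
  154 = 9 * 17 + 1, so 154 mod 17 = 1
  gear 0 tooth = 1
Gear 1 (driven, T1=11): tooth at mesh = (-N) mod T1
  154 = 14 * 11 + 0, so 154 mod 11 = 0
  (-154) mod 11 = 0
Mesh after 154 steps: gear-0 tooth 1 meets gear-1 tooth 0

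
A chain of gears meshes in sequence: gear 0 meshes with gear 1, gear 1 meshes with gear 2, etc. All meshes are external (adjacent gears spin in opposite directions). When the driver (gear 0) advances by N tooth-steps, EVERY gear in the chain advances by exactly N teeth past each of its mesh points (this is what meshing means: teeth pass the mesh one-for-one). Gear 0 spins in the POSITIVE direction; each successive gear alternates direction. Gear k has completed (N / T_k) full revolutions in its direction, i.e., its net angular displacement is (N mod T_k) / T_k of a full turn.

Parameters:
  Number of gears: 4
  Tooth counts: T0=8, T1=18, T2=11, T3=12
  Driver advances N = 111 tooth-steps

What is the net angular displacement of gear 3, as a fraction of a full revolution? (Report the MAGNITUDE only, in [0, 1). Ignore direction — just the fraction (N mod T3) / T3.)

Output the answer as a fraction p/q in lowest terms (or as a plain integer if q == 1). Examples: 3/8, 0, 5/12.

Answer: 1/4

Derivation:
Chain of 4 gears, tooth counts: [8, 18, 11, 12]
  gear 0: T0=8, direction=positive, advance = 111 mod 8 = 7 teeth = 7/8 turn
  gear 1: T1=18, direction=negative, advance = 111 mod 18 = 3 teeth = 3/18 turn
  gear 2: T2=11, direction=positive, advance = 111 mod 11 = 1 teeth = 1/11 turn
  gear 3: T3=12, direction=negative, advance = 111 mod 12 = 3 teeth = 3/12 turn
Gear 3: 111 mod 12 = 3
Fraction = 3 / 12 = 1/4 (gcd(3,12)=3) = 1/4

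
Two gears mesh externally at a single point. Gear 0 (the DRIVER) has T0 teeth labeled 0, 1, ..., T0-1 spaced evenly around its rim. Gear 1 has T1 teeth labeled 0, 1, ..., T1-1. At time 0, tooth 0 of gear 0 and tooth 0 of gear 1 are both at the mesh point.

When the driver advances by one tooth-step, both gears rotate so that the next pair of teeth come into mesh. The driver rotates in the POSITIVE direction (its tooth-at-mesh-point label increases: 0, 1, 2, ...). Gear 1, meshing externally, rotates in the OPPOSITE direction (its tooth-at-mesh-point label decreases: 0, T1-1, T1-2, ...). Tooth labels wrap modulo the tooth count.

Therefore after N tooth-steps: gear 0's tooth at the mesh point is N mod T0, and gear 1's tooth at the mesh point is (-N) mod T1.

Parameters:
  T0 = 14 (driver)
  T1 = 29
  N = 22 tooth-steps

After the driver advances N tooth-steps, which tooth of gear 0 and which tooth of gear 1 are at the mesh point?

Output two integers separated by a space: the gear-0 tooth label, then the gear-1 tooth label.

Gear 0 (driver, T0=14): tooth at mesh = N mod T0
  22 = 1 * 14 + 8, so 22 mod 14 = 8
  gear 0 tooth = 8
Gear 1 (driven, T1=29): tooth at mesh = (-N) mod T1
  22 = 0 * 29 + 22, so 22 mod 29 = 22
  (-22) mod 29 = (-22) mod 29 = 29 - 22 = 7
Mesh after 22 steps: gear-0 tooth 8 meets gear-1 tooth 7

Answer: 8 7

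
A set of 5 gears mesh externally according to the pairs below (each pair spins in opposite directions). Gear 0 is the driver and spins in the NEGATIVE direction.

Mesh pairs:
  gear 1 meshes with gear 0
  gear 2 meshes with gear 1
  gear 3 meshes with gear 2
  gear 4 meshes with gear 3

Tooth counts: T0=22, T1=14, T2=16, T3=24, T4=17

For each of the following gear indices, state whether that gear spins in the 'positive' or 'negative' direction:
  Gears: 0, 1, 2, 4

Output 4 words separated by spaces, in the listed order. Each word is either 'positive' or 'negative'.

Answer: negative positive negative negative

Derivation:
Gear 0 (driver): negative (depth 0)
  gear 1: meshes with gear 0 -> depth 1 -> positive (opposite of gear 0)
  gear 2: meshes with gear 1 -> depth 2 -> negative (opposite of gear 1)
  gear 3: meshes with gear 2 -> depth 3 -> positive (opposite of gear 2)
  gear 4: meshes with gear 3 -> depth 4 -> negative (opposite of gear 3)
Queried indices 0, 1, 2, 4 -> negative, positive, negative, negative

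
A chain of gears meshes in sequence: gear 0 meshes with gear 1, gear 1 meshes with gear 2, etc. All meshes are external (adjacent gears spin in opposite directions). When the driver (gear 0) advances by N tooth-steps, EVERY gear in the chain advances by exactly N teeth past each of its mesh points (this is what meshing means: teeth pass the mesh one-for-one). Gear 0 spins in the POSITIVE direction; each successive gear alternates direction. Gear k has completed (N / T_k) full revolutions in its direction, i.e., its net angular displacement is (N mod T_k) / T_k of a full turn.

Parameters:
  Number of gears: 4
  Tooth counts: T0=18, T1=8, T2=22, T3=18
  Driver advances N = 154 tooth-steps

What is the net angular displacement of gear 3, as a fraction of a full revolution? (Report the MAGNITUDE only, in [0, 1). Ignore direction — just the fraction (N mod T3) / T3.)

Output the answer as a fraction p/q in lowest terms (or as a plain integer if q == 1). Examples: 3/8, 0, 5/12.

Chain of 4 gears, tooth counts: [18, 8, 22, 18]
  gear 0: T0=18, direction=positive, advance = 154 mod 18 = 10 teeth = 10/18 turn
  gear 1: T1=8, direction=negative, advance = 154 mod 8 = 2 teeth = 2/8 turn
  gear 2: T2=22, direction=positive, advance = 154 mod 22 = 0 teeth = 0/22 turn
  gear 3: T3=18, direction=negative, advance = 154 mod 18 = 10 teeth = 10/18 turn
Gear 3: 154 mod 18 = 10
Fraction = 10 / 18 = 5/9 (gcd(10,18)=2) = 5/9

Answer: 5/9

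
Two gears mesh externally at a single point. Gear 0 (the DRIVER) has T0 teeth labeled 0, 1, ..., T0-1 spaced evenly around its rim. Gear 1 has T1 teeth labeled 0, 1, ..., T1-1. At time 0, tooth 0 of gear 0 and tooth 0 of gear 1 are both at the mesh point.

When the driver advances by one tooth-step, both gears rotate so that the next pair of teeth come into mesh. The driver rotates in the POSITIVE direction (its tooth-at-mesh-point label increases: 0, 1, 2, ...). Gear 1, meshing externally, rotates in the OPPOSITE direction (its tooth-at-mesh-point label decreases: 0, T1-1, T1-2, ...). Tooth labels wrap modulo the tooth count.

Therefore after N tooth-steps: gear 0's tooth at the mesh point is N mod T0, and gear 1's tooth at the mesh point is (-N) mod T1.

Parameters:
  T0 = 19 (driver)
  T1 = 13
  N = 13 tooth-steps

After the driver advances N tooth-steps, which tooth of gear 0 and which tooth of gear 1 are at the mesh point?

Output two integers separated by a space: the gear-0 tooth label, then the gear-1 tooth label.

Gear 0 (driver, T0=19): tooth at mesh = N mod T0
  13 = 0 * 19 + 13, so 13 mod 19 = 13
  gear 0 tooth = 13
Gear 1 (driven, T1=13): tooth at mesh = (-N) mod T1
  13 = 1 * 13 + 0, so 13 mod 13 = 0
  (-13) mod 13 = 0
Mesh after 13 steps: gear-0 tooth 13 meets gear-1 tooth 0

Answer: 13 0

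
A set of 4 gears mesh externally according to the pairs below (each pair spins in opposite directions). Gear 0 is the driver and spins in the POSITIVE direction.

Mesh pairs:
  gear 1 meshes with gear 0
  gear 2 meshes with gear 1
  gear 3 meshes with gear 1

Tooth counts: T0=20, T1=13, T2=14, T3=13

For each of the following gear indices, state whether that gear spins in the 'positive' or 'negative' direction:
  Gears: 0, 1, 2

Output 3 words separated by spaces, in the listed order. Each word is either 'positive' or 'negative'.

Gear 0 (driver): positive (depth 0)
  gear 1: meshes with gear 0 -> depth 1 -> negative (opposite of gear 0)
  gear 2: meshes with gear 1 -> depth 2 -> positive (opposite of gear 1)
  gear 3: meshes with gear 1 -> depth 2 -> positive (opposite of gear 1)
Queried indices 0, 1, 2 -> positive, negative, positive

Answer: positive negative positive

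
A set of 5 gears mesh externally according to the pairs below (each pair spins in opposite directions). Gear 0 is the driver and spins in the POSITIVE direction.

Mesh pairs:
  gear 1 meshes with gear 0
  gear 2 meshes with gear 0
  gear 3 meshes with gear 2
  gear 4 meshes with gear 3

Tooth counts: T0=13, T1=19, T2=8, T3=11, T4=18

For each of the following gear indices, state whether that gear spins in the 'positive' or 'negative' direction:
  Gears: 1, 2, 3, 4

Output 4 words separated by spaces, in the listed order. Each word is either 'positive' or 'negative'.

Answer: negative negative positive negative

Derivation:
Gear 0 (driver): positive (depth 0)
  gear 1: meshes with gear 0 -> depth 1 -> negative (opposite of gear 0)
  gear 2: meshes with gear 0 -> depth 1 -> negative (opposite of gear 0)
  gear 3: meshes with gear 2 -> depth 2 -> positive (opposite of gear 2)
  gear 4: meshes with gear 3 -> depth 3 -> negative (opposite of gear 3)
Queried indices 1, 2, 3, 4 -> negative, negative, positive, negative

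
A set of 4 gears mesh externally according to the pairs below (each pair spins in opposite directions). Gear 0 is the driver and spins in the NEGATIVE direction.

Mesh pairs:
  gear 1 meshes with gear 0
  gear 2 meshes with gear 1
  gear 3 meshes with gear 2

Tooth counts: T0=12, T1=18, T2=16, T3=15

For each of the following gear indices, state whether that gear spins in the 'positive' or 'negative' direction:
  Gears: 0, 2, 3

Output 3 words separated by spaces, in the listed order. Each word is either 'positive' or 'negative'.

Answer: negative negative positive

Derivation:
Gear 0 (driver): negative (depth 0)
  gear 1: meshes with gear 0 -> depth 1 -> positive (opposite of gear 0)
  gear 2: meshes with gear 1 -> depth 2 -> negative (opposite of gear 1)
  gear 3: meshes with gear 2 -> depth 3 -> positive (opposite of gear 2)
Queried indices 0, 2, 3 -> negative, negative, positive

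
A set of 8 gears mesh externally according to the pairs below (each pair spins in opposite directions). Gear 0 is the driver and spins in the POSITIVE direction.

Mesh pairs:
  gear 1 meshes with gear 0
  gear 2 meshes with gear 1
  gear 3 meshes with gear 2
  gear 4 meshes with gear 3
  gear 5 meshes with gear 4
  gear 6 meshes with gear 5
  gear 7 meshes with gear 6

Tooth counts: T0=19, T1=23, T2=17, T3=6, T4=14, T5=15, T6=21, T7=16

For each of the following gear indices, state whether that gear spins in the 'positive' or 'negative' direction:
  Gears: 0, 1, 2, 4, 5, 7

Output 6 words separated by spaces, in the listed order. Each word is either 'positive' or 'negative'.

Answer: positive negative positive positive negative negative

Derivation:
Gear 0 (driver): positive (depth 0)
  gear 1: meshes with gear 0 -> depth 1 -> negative (opposite of gear 0)
  gear 2: meshes with gear 1 -> depth 2 -> positive (opposite of gear 1)
  gear 3: meshes with gear 2 -> depth 3 -> negative (opposite of gear 2)
  gear 4: meshes with gear 3 -> depth 4 -> positive (opposite of gear 3)
  gear 5: meshes with gear 4 -> depth 5 -> negative (opposite of gear 4)
  gear 6: meshes with gear 5 -> depth 6 -> positive (opposite of gear 5)
  gear 7: meshes with gear 6 -> depth 7 -> negative (opposite of gear 6)
Queried indices 0, 1, 2, 4, 5, 7 -> positive, negative, positive, positive, negative, negative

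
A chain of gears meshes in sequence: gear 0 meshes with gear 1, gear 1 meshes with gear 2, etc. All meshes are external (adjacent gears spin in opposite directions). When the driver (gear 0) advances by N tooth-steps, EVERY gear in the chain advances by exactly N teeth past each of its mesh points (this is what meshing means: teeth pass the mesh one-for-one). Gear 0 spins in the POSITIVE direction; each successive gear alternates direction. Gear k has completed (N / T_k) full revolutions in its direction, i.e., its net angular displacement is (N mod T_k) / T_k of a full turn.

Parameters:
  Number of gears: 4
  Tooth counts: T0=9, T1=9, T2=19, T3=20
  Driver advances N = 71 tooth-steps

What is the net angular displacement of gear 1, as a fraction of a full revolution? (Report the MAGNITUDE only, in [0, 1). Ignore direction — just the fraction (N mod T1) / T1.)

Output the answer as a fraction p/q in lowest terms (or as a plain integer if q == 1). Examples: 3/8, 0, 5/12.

Chain of 4 gears, tooth counts: [9, 9, 19, 20]
  gear 0: T0=9, direction=positive, advance = 71 mod 9 = 8 teeth = 8/9 turn
  gear 1: T1=9, direction=negative, advance = 71 mod 9 = 8 teeth = 8/9 turn
  gear 2: T2=19, direction=positive, advance = 71 mod 19 = 14 teeth = 14/19 turn
  gear 3: T3=20, direction=negative, advance = 71 mod 20 = 11 teeth = 11/20 turn
Gear 1: 71 mod 9 = 8
Fraction = 8 / 9 = 8/9 (gcd(8,9)=1) = 8/9

Answer: 8/9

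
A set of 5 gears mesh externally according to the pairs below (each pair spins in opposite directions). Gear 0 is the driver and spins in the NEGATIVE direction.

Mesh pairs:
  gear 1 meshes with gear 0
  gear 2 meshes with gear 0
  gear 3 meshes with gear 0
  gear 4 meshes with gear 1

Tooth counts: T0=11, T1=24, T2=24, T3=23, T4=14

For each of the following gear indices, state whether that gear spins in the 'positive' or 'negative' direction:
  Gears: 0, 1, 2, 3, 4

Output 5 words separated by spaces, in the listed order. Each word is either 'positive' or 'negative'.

Gear 0 (driver): negative (depth 0)
  gear 1: meshes with gear 0 -> depth 1 -> positive (opposite of gear 0)
  gear 2: meshes with gear 0 -> depth 1 -> positive (opposite of gear 0)
  gear 3: meshes with gear 0 -> depth 1 -> positive (opposite of gear 0)
  gear 4: meshes with gear 1 -> depth 2 -> negative (opposite of gear 1)
Queried indices 0, 1, 2, 3, 4 -> negative, positive, positive, positive, negative

Answer: negative positive positive positive negative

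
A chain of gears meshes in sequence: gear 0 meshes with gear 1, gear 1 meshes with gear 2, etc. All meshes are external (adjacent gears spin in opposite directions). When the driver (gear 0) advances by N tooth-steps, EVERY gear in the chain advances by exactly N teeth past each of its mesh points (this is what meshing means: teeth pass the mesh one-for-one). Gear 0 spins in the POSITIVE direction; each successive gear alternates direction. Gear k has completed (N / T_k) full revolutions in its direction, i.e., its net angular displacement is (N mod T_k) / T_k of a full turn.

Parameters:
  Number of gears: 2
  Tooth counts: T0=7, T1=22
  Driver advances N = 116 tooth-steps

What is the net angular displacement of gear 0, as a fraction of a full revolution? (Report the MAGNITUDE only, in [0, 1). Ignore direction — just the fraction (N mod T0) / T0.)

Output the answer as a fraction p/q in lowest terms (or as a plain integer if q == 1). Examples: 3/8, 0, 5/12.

Answer: 4/7

Derivation:
Chain of 2 gears, tooth counts: [7, 22]
  gear 0: T0=7, direction=positive, advance = 116 mod 7 = 4 teeth = 4/7 turn
  gear 1: T1=22, direction=negative, advance = 116 mod 22 = 6 teeth = 6/22 turn
Gear 0: 116 mod 7 = 4
Fraction = 4 / 7 = 4/7 (gcd(4,7)=1) = 4/7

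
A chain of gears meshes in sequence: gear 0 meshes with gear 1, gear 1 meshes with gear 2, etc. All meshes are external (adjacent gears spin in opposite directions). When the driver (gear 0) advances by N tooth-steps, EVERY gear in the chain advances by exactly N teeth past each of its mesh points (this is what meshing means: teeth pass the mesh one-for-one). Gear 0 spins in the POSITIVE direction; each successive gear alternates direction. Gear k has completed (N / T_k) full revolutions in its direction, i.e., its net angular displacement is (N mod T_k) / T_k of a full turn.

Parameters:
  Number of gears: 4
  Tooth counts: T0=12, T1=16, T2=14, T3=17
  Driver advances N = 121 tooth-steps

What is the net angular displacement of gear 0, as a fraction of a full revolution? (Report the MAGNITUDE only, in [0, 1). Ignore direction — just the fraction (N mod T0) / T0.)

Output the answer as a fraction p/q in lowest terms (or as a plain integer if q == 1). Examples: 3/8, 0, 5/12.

Answer: 1/12

Derivation:
Chain of 4 gears, tooth counts: [12, 16, 14, 17]
  gear 0: T0=12, direction=positive, advance = 121 mod 12 = 1 teeth = 1/12 turn
  gear 1: T1=16, direction=negative, advance = 121 mod 16 = 9 teeth = 9/16 turn
  gear 2: T2=14, direction=positive, advance = 121 mod 14 = 9 teeth = 9/14 turn
  gear 3: T3=17, direction=negative, advance = 121 mod 17 = 2 teeth = 2/17 turn
Gear 0: 121 mod 12 = 1
Fraction = 1 / 12 = 1/12 (gcd(1,12)=1) = 1/12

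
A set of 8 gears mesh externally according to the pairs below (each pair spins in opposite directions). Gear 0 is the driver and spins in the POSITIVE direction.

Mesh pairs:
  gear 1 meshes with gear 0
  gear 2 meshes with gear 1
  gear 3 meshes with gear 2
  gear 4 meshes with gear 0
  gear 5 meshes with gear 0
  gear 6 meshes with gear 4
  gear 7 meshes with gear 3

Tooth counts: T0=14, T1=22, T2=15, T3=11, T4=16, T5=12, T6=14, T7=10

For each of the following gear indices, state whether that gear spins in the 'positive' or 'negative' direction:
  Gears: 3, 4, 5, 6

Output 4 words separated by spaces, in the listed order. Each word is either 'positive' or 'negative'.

Gear 0 (driver): positive (depth 0)
  gear 1: meshes with gear 0 -> depth 1 -> negative (opposite of gear 0)
  gear 2: meshes with gear 1 -> depth 2 -> positive (opposite of gear 1)
  gear 3: meshes with gear 2 -> depth 3 -> negative (opposite of gear 2)
  gear 4: meshes with gear 0 -> depth 1 -> negative (opposite of gear 0)
  gear 5: meshes with gear 0 -> depth 1 -> negative (opposite of gear 0)
  gear 6: meshes with gear 4 -> depth 2 -> positive (opposite of gear 4)
  gear 7: meshes with gear 3 -> depth 4 -> positive (opposite of gear 3)
Queried indices 3, 4, 5, 6 -> negative, negative, negative, positive

Answer: negative negative negative positive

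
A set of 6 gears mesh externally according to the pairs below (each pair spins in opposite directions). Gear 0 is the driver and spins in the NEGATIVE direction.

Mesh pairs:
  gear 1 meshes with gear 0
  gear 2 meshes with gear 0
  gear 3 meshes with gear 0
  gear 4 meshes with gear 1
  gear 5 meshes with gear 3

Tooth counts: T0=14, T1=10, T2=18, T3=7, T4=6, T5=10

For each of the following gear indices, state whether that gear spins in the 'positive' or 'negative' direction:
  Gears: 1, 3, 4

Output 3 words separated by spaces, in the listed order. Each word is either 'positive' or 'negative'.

Answer: positive positive negative

Derivation:
Gear 0 (driver): negative (depth 0)
  gear 1: meshes with gear 0 -> depth 1 -> positive (opposite of gear 0)
  gear 2: meshes with gear 0 -> depth 1 -> positive (opposite of gear 0)
  gear 3: meshes with gear 0 -> depth 1 -> positive (opposite of gear 0)
  gear 4: meshes with gear 1 -> depth 2 -> negative (opposite of gear 1)
  gear 5: meshes with gear 3 -> depth 2 -> negative (opposite of gear 3)
Queried indices 1, 3, 4 -> positive, positive, negative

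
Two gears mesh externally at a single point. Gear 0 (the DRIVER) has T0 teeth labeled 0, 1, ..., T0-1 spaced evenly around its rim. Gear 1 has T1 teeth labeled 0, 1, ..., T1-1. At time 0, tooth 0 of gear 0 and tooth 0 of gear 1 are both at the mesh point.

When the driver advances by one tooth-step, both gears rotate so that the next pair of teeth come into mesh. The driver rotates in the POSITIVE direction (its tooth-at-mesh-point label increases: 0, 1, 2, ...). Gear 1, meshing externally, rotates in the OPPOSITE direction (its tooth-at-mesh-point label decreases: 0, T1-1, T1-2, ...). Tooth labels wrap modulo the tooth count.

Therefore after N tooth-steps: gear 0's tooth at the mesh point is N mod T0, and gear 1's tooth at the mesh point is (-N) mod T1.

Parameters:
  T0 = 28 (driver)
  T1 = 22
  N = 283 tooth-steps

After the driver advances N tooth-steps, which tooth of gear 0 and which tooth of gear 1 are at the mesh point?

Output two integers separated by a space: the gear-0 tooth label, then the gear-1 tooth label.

Answer: 3 3

Derivation:
Gear 0 (driver, T0=28): tooth at mesh = N mod T0
  283 = 10 * 28 + 3, so 283 mod 28 = 3
  gear 0 tooth = 3
Gear 1 (driven, T1=22): tooth at mesh = (-N) mod T1
  283 = 12 * 22 + 19, so 283 mod 22 = 19
  (-283) mod 22 = (-19) mod 22 = 22 - 19 = 3
Mesh after 283 steps: gear-0 tooth 3 meets gear-1 tooth 3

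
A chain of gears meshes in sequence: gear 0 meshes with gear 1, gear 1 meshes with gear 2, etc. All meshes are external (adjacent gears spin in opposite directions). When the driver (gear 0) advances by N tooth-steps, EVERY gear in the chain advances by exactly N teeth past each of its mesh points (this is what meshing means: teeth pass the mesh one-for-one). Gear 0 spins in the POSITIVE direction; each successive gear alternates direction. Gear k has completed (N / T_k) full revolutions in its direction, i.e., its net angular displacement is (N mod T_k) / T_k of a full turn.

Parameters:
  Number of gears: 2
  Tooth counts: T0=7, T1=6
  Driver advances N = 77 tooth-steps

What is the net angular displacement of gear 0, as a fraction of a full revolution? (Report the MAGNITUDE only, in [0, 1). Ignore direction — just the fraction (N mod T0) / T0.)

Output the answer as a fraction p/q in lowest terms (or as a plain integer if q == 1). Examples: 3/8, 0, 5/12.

Answer: 0

Derivation:
Chain of 2 gears, tooth counts: [7, 6]
  gear 0: T0=7, direction=positive, advance = 77 mod 7 = 0 teeth = 0/7 turn
  gear 1: T1=6, direction=negative, advance = 77 mod 6 = 5 teeth = 5/6 turn
Gear 0: 77 mod 7 = 0
Fraction = 0 / 7 = 0/1 (gcd(0,7)=7) = 0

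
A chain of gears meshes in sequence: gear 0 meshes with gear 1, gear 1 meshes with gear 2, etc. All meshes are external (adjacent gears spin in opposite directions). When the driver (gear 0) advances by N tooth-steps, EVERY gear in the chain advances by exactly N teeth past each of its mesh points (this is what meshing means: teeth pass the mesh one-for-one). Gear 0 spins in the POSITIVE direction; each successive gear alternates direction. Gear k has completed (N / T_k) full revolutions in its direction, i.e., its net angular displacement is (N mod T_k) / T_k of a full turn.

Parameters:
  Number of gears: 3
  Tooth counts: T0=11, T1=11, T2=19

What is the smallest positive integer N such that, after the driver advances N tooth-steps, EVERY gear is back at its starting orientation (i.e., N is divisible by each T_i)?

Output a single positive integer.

Answer: 209

Derivation:
Gear k returns to start when N is a multiple of T_k.
All gears at start simultaneously when N is a common multiple of [11, 11, 19]; the smallest such N is lcm(11, 11, 19).
Start: lcm = T0 = 11
Fold in T1=11: gcd(11, 11) = 11; lcm(11, 11) = 11 * 11 / 11 = 121 / 11 = 11
Fold in T2=19: gcd(11, 19) = 1; lcm(11, 19) = 11 * 19 / 1 = 209 / 1 = 209
Full cycle length = 209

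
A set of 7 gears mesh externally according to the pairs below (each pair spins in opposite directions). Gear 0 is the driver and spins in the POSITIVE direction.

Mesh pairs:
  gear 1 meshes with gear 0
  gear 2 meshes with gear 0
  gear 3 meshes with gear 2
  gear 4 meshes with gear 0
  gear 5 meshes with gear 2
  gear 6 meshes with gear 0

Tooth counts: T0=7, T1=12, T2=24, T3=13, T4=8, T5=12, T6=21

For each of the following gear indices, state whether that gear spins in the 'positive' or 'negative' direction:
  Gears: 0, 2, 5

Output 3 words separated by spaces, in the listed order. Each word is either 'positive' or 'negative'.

Gear 0 (driver): positive (depth 0)
  gear 1: meshes with gear 0 -> depth 1 -> negative (opposite of gear 0)
  gear 2: meshes with gear 0 -> depth 1 -> negative (opposite of gear 0)
  gear 3: meshes with gear 2 -> depth 2 -> positive (opposite of gear 2)
  gear 4: meshes with gear 0 -> depth 1 -> negative (opposite of gear 0)
  gear 5: meshes with gear 2 -> depth 2 -> positive (opposite of gear 2)
  gear 6: meshes with gear 0 -> depth 1 -> negative (opposite of gear 0)
Queried indices 0, 2, 5 -> positive, negative, positive

Answer: positive negative positive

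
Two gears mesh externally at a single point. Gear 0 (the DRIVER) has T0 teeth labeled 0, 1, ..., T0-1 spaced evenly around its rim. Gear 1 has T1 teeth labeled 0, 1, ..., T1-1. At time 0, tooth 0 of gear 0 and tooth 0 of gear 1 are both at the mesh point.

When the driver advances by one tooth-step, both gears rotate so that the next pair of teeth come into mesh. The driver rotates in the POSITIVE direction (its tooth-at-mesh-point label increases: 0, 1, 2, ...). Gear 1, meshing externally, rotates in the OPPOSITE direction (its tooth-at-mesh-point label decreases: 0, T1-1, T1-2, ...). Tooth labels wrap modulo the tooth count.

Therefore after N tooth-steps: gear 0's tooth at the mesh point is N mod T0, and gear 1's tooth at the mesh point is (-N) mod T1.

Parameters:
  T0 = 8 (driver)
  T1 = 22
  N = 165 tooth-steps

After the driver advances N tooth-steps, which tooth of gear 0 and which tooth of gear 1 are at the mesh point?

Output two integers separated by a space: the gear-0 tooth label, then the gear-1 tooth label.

Gear 0 (driver, T0=8): tooth at mesh = N mod T0
  165 = 20 * 8 + 5, so 165 mod 8 = 5
  gear 0 tooth = 5
Gear 1 (driven, T1=22): tooth at mesh = (-N) mod T1
  165 = 7 * 22 + 11, so 165 mod 22 = 11
  (-165) mod 22 = (-11) mod 22 = 22 - 11 = 11
Mesh after 165 steps: gear-0 tooth 5 meets gear-1 tooth 11

Answer: 5 11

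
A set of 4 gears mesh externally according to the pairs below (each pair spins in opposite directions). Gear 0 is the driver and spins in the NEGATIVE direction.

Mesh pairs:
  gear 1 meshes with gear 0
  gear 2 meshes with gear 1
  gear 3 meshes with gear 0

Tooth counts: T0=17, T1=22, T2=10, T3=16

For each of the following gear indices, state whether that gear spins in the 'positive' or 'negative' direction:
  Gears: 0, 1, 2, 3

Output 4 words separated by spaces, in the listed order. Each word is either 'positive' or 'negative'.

Gear 0 (driver): negative (depth 0)
  gear 1: meshes with gear 0 -> depth 1 -> positive (opposite of gear 0)
  gear 2: meshes with gear 1 -> depth 2 -> negative (opposite of gear 1)
  gear 3: meshes with gear 0 -> depth 1 -> positive (opposite of gear 0)
Queried indices 0, 1, 2, 3 -> negative, positive, negative, positive

Answer: negative positive negative positive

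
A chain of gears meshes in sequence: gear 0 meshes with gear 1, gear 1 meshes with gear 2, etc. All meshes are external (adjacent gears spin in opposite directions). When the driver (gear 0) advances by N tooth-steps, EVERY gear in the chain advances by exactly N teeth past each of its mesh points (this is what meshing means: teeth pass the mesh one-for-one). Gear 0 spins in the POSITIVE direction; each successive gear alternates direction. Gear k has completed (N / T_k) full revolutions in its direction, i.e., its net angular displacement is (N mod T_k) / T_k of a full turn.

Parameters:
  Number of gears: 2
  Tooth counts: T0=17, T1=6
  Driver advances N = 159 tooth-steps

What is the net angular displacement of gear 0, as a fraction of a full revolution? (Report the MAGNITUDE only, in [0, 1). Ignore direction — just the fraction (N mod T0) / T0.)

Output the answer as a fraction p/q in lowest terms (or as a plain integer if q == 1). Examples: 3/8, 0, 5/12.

Answer: 6/17

Derivation:
Chain of 2 gears, tooth counts: [17, 6]
  gear 0: T0=17, direction=positive, advance = 159 mod 17 = 6 teeth = 6/17 turn
  gear 1: T1=6, direction=negative, advance = 159 mod 6 = 3 teeth = 3/6 turn
Gear 0: 159 mod 17 = 6
Fraction = 6 / 17 = 6/17 (gcd(6,17)=1) = 6/17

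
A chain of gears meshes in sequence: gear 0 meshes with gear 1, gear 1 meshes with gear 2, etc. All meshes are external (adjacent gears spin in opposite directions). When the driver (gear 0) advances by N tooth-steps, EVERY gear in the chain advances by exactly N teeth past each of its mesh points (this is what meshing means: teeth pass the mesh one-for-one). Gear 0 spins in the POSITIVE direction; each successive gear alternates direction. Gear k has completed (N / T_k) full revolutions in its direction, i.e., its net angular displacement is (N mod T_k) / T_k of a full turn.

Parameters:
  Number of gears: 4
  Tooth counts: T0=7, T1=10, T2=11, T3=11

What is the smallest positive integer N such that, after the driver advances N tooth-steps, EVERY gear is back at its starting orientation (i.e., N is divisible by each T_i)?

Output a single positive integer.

Answer: 770

Derivation:
Gear k returns to start when N is a multiple of T_k.
All gears at start simultaneously when N is a common multiple of [7, 10, 11, 11]; the smallest such N is lcm(7, 10, 11, 11).
Start: lcm = T0 = 7
Fold in T1=10: gcd(7, 10) = 1; lcm(7, 10) = 7 * 10 / 1 = 70 / 1 = 70
Fold in T2=11: gcd(70, 11) = 1; lcm(70, 11) = 70 * 11 / 1 = 770 / 1 = 770
Fold in T3=11: gcd(770, 11) = 11; lcm(770, 11) = 770 * 11 / 11 = 8470 / 11 = 770
Full cycle length = 770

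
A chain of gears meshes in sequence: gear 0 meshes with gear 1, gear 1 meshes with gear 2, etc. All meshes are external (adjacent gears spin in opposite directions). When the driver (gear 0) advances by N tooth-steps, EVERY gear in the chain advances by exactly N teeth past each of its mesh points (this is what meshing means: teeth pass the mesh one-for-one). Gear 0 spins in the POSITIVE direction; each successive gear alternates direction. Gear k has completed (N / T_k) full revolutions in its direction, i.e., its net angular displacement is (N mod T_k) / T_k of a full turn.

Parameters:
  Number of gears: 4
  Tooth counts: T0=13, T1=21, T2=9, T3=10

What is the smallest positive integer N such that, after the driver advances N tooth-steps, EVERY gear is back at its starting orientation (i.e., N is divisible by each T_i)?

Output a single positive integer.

Gear k returns to start when N is a multiple of T_k.
All gears at start simultaneously when N is a common multiple of [13, 21, 9, 10]; the smallest such N is lcm(13, 21, 9, 10).
Start: lcm = T0 = 13
Fold in T1=21: gcd(13, 21) = 1; lcm(13, 21) = 13 * 21 / 1 = 273 / 1 = 273
Fold in T2=9: gcd(273, 9) = 3; lcm(273, 9) = 273 * 9 / 3 = 2457 / 3 = 819
Fold in T3=10: gcd(819, 10) = 1; lcm(819, 10) = 819 * 10 / 1 = 8190 / 1 = 8190
Full cycle length = 8190

Answer: 8190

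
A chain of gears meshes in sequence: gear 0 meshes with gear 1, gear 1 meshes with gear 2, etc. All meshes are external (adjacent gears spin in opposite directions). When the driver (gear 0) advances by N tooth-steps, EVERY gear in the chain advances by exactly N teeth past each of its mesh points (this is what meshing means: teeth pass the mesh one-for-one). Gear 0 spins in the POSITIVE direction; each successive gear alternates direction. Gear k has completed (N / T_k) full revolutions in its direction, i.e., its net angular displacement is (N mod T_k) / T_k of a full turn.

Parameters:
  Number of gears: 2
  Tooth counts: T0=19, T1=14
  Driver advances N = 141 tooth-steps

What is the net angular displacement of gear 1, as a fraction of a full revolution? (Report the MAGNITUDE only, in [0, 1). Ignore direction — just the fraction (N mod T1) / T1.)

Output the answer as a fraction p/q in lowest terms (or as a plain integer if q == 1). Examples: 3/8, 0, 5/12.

Chain of 2 gears, tooth counts: [19, 14]
  gear 0: T0=19, direction=positive, advance = 141 mod 19 = 8 teeth = 8/19 turn
  gear 1: T1=14, direction=negative, advance = 141 mod 14 = 1 teeth = 1/14 turn
Gear 1: 141 mod 14 = 1
Fraction = 1 / 14 = 1/14 (gcd(1,14)=1) = 1/14

Answer: 1/14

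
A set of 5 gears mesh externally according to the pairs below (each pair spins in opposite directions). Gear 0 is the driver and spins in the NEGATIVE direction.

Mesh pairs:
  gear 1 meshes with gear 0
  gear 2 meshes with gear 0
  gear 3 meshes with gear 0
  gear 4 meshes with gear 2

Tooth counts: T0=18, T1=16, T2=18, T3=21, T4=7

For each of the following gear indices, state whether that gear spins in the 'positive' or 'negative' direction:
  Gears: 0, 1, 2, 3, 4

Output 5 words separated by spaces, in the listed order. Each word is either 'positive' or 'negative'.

Answer: negative positive positive positive negative

Derivation:
Gear 0 (driver): negative (depth 0)
  gear 1: meshes with gear 0 -> depth 1 -> positive (opposite of gear 0)
  gear 2: meshes with gear 0 -> depth 1 -> positive (opposite of gear 0)
  gear 3: meshes with gear 0 -> depth 1 -> positive (opposite of gear 0)
  gear 4: meshes with gear 2 -> depth 2 -> negative (opposite of gear 2)
Queried indices 0, 1, 2, 3, 4 -> negative, positive, positive, positive, negative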